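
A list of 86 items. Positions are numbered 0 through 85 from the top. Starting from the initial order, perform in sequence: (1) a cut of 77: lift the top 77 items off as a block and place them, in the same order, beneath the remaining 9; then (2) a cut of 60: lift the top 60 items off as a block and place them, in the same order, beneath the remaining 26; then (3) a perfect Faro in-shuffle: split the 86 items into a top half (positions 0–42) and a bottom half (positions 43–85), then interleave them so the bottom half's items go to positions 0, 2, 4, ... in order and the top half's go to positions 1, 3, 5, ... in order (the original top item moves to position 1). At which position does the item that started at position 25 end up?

Track the item from position 25 forward through each operation:
  after op 1 (cut 77): 25 → 34
  after op 2 (cut 60): 34 → 60
  after op 3 (in-shuffle): 60 → 34

34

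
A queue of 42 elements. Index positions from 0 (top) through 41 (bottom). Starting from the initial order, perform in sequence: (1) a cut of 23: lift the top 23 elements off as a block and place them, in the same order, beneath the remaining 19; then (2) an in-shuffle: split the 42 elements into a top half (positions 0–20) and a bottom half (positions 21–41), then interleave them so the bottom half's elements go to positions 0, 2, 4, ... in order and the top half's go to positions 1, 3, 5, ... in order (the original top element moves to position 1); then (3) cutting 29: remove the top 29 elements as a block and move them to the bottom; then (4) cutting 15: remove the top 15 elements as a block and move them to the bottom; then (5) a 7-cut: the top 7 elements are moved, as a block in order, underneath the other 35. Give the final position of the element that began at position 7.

1

Track the element from position 7 forward through each operation:
  after op 1 (cut 23): 7 → 26
  after op 2 (in-shuffle): 26 → 10
  after op 3 (cut 29): 10 → 23
  after op 4 (cut 15): 23 → 8
  after op 5 (cut 7): 8 → 1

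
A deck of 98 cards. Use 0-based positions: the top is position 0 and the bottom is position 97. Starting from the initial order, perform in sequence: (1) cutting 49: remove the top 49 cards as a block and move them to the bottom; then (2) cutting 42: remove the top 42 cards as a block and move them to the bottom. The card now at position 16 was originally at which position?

Undo the operations in reverse order, starting from position 16:
  undo op 2 (cut 42): 16 ← 58
  undo op 1 (cut 49): 58 ← 9
So the card at position 16 came from original position 9.

9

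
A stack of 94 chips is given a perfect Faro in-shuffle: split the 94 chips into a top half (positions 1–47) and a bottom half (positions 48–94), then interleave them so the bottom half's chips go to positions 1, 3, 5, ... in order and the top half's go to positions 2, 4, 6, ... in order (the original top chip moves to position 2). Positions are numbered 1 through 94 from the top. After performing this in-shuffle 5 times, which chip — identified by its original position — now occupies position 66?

Work backwards from position 66, undoing one in-shuffle at a time:
66 ← 33 ← 64 ← 32 ← 16 ← 8
So the chip now at position 66 started at position 8.

8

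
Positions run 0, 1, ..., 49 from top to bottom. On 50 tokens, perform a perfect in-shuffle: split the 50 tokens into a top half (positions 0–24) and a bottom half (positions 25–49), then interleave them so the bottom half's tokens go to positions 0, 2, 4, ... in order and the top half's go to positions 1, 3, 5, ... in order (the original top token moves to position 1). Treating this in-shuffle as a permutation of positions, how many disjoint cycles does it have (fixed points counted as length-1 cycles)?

7

Trace each unvisited position around until it returns:
(0 1 3 7 15 31 12 25) (2 5 11 23 47 44 38 26) (4 9 19 39 28 6 13 27) (8 17 35 20 41 32 14 29) (10 21 43 36 22 45 40 30) (16 33) (18 37 24 49 48 46 42 34)
7 cycles in total.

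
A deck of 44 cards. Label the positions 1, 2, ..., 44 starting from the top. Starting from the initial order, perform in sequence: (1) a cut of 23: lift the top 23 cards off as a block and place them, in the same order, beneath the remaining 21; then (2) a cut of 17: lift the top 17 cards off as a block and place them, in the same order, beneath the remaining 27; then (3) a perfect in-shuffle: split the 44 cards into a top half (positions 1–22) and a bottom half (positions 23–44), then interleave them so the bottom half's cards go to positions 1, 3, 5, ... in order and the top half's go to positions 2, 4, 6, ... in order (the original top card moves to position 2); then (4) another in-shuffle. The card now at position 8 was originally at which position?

Undo the operations in reverse order, starting from position 8:
  undo op 4 (in-shuffle, from top half): 8 ← 4
  undo op 3 (in-shuffle, from top half): 4 ← 2
  undo op 2 (cut 17): 2 ← 19
  undo op 1 (cut 23): 19 ← 42
So the card at position 8 came from original position 42.

42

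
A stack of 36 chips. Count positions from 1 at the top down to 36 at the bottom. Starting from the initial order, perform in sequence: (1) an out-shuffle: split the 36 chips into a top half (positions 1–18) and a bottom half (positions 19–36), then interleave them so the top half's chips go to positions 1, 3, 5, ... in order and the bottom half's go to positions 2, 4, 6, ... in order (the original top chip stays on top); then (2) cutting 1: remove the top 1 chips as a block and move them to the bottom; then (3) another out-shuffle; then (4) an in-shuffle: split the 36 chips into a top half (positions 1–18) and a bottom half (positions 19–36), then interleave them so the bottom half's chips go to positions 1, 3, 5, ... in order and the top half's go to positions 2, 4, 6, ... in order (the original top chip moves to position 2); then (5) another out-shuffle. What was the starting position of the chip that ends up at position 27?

3

Undo the operations in reverse order, starting from position 27:
  undo op 5 (out-shuffle, from top half): 27 ← 14
  undo op 4 (in-shuffle, from top half): 14 ← 7
  undo op 3 (out-shuffle, from top half): 7 ← 4
  undo op 2 (cut 1): 4 ← 5
  undo op 1 (out-shuffle, from top half): 5 ← 3
So the chip at position 27 came from original position 3.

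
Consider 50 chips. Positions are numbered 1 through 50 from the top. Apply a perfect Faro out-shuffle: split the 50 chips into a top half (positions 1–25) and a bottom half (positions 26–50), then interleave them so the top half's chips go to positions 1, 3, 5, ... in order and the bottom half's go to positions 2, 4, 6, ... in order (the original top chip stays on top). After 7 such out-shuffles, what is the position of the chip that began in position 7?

Track the chip's position through each out-shuffle:
7 → 13 → 25 → 49 → 48 → 46 → 42 → 34

34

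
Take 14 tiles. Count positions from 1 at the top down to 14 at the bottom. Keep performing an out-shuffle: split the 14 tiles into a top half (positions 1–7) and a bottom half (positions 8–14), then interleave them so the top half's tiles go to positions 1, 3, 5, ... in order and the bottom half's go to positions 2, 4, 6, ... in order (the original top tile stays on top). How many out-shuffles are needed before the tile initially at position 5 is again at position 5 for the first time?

Follow position 5 under repeated out-shuffles:
5 → 9 → 4 → 7 → 13 → 12 → 10 → 6 → 11 → 8 → 2 → 3 → 5
It first returns after 12 out-shuffles.

12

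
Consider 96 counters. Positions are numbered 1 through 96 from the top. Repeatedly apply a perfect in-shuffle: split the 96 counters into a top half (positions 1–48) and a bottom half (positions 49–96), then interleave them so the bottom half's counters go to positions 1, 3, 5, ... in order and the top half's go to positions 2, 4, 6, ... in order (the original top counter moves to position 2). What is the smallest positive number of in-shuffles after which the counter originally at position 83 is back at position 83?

Follow position 83 under repeated in-shuffles:
83 → 69 → 41 → 82 → 67 → 37 → 74 → 51 → ... → 83 (length 48)
It first returns after 48 in-shuffles.

48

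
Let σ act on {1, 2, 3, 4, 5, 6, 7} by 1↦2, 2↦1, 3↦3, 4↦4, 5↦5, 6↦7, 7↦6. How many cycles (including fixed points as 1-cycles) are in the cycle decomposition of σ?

Cycle decomposition: (1 2) (3) (4) (5) (6 7).
5 cycles.

5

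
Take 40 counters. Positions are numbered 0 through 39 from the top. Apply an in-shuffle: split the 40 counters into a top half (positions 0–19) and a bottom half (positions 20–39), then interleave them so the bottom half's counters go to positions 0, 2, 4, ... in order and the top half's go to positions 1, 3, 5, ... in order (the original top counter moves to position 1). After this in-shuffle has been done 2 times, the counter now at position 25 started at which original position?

Work backwards from position 25, undoing one in-shuffle at a time:
25 ← 12 ← 26
So the counter now at position 25 started at position 26.

26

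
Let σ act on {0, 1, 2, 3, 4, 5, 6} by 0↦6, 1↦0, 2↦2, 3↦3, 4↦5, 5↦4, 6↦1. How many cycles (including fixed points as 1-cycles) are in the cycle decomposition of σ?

Cycle decomposition: (0 6 1) (2) (3) (4 5).
4 cycles.

4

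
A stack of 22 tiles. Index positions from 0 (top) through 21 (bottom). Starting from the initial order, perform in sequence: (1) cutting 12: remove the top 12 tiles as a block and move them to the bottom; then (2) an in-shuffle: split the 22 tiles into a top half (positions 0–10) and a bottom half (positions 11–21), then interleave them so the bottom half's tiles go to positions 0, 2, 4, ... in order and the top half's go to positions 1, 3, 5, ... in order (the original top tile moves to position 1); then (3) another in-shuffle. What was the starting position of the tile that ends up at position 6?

8

Undo the operations in reverse order, starting from position 6:
  undo op 3 (in-shuffle, from bottom half): 6 ← 14
  undo op 2 (in-shuffle, from bottom half): 14 ← 18
  undo op 1 (cut 12): 18 ← 8
So the tile at position 6 came from original position 8.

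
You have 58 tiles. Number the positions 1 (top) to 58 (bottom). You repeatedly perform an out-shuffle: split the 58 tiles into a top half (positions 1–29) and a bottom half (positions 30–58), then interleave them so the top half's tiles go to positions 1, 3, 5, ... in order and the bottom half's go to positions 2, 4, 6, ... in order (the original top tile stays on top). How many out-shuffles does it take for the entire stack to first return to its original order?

The out-shuffle permutes the 58 positions with cycle lengths [1, 1, 2, 18, 18, 18].
Every tile is home exactly when every cycle has completed a whole number of laps, i.e. after lcm(1, 2, 18) = 18 out-shuffles.

18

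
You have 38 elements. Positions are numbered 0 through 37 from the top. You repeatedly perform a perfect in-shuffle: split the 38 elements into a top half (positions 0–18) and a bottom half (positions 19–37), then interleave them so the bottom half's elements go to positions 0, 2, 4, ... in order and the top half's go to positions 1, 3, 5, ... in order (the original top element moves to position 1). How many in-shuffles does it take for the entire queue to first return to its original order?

12

The in-shuffle permutes the 38 positions with cycle lengths [2, 12, 12, 12].
Every element is home exactly when every cycle has completed a whole number of laps, i.e. after lcm(2, 12) = 12 in-shuffles.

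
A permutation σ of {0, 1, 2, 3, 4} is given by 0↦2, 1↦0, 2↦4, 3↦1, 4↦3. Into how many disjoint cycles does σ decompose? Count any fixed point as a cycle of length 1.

Cycle decomposition: (0 2 4 3 1).
1 cycle.

1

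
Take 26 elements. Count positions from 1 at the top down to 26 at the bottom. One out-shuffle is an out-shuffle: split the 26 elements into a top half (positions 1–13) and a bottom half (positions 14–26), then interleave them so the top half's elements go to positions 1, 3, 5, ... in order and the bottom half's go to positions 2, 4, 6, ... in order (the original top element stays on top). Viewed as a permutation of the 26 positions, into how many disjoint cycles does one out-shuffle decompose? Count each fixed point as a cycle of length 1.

4

Trace each unvisited position around until it returns:
(1) (2 3 5 9 17 8 ... len 20) (6 11 21 16) (26)
4 cycles in total.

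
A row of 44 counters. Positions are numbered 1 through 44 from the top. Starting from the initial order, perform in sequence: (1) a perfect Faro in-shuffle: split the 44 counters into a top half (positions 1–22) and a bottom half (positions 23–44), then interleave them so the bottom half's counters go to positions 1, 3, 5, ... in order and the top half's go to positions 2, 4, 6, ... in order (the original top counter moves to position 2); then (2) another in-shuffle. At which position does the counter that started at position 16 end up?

Track the counter from position 16 forward through each operation:
  after op 1 (in-shuffle): 16 → 32
  after op 2 (in-shuffle): 32 → 19

19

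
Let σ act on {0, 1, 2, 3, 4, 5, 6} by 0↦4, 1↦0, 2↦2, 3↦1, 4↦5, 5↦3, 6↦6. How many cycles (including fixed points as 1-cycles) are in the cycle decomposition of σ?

Cycle decomposition: (0 4 5 3 1) (2) (6).
3 cycles.

3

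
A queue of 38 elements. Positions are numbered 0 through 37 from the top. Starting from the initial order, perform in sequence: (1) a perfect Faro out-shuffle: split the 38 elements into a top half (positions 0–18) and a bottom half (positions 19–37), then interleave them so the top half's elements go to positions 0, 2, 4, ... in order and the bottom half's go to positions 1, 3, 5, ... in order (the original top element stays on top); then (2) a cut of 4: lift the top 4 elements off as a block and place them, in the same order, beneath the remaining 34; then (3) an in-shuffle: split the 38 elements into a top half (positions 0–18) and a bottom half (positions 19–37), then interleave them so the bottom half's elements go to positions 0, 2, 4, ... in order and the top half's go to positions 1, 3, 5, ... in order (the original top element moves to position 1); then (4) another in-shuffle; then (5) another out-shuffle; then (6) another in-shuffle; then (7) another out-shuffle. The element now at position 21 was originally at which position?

21

Undo the operations in reverse order, starting from position 21:
  undo op 7 (out-shuffle, from bottom half): 21 ← 29
  undo op 6 (in-shuffle, from top half): 29 ← 14
  undo op 5 (out-shuffle, from top half): 14 ← 7
  undo op 4 (in-shuffle, from top half): 7 ← 3
  undo op 3 (in-shuffle, from top half): 3 ← 1
  undo op 2 (cut 4): 1 ← 5
  undo op 1 (out-shuffle, from bottom half): 5 ← 21
So the element at position 21 came from original position 21.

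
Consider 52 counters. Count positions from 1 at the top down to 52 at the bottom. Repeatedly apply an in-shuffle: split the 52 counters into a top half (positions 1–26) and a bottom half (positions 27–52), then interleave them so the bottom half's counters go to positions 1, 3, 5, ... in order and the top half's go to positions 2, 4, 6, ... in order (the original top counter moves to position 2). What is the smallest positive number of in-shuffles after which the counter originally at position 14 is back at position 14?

52

Follow position 14 under repeated in-shuffles:
14 → 28 → 3 → 6 → 12 → 24 → 48 → 43 → ... → 14 (length 52)
It first returns after 52 in-shuffles.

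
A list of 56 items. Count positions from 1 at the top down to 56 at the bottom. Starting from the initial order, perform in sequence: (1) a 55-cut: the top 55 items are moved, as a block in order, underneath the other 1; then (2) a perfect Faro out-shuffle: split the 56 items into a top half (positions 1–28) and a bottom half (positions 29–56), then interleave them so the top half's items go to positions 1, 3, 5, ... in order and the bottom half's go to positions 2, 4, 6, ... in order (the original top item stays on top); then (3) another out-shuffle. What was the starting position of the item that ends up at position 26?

20

Undo the operations in reverse order, starting from position 26:
  undo op 3 (out-shuffle, from bottom half): 26 ← 41
  undo op 2 (out-shuffle, from top half): 41 ← 21
  undo op 1 (cut 55): 21 ← 20
So the item at position 26 came from original position 20.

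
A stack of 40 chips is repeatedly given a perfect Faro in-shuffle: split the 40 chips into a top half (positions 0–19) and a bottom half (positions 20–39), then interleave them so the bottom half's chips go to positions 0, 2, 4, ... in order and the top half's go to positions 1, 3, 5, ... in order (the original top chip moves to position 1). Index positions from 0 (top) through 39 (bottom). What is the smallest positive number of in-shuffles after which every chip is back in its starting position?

20

The in-shuffle permutes the 40 positions with cycle lengths [20, 20].
Every chip is home exactly when every cycle has completed a whole number of laps, i.e. after lcm(20) = 20 in-shuffles.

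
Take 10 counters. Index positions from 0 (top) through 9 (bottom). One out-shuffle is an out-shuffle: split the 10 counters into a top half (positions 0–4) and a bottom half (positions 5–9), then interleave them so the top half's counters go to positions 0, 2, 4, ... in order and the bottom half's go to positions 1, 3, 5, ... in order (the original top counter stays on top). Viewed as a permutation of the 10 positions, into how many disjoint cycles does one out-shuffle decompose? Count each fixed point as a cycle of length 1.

Trace each unvisited position around until it returns:
(0) (1 2 4 8 7 5) (3 6) (9)
4 cycles in total.

4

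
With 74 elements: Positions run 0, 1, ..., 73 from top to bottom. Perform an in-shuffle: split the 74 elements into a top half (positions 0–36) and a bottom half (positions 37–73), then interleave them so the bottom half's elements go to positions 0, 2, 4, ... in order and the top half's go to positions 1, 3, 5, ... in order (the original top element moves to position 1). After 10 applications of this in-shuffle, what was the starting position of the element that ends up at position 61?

37

Work backwards from position 61, undoing one in-shuffle at a time:
61 ← 30 ← 52 ← 63 ← 31 ← 15 ← 7 ← 3 ← 1 ← 0 ← 37
So the element now at position 61 started at position 37.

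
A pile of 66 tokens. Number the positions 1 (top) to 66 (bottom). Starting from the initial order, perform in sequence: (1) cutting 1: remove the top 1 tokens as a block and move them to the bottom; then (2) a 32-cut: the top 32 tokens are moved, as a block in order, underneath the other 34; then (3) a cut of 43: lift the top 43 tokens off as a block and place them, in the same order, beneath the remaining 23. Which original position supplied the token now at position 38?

48

Undo the operations in reverse order, starting from position 38:
  undo op 3 (cut 43): 38 ← 15
  undo op 2 (cut 32): 15 ← 47
  undo op 1 (cut 1): 47 ← 48
So the token at position 38 came from original position 48.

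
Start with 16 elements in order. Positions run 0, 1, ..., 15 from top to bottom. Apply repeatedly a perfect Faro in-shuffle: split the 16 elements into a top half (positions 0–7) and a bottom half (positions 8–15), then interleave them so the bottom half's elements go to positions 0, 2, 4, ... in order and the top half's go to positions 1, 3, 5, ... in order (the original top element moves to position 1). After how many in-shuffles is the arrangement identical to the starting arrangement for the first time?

8

The in-shuffle permutes the 16 positions with cycle lengths [8, 8].
Every element is home exactly when every cycle has completed a whole number of laps, i.e. after lcm(8) = 8 in-shuffles.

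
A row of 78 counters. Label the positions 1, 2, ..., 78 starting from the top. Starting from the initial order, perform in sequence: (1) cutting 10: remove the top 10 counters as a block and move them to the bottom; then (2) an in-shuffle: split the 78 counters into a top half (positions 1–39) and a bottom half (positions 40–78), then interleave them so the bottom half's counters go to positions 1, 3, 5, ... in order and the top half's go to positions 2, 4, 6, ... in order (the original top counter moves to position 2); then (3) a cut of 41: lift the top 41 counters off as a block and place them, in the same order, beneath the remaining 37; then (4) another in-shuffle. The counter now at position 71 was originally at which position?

Undo the operations in reverse order, starting from position 71:
  undo op 4 (in-shuffle, from bottom half): 71 ← 75
  undo op 3 (cut 41): 75 ← 38
  undo op 2 (in-shuffle, from top half): 38 ← 19
  undo op 1 (cut 10): 19 ← 29
So the counter at position 71 came from original position 29.

29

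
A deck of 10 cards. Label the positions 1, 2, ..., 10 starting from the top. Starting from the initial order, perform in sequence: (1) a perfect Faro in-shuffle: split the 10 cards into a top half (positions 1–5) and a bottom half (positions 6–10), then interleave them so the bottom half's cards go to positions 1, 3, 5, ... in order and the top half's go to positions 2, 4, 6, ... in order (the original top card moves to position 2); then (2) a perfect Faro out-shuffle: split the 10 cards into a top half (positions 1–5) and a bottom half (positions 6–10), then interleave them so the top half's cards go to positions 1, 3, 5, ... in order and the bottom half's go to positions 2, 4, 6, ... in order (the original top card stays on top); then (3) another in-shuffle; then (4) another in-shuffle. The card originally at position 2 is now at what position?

6

Track the card from position 2 forward through each operation:
  after op 1 (in-shuffle): 2 → 4
  after op 2 (out-shuffle): 4 → 7
  after op 3 (in-shuffle): 7 → 3
  after op 4 (in-shuffle): 3 → 6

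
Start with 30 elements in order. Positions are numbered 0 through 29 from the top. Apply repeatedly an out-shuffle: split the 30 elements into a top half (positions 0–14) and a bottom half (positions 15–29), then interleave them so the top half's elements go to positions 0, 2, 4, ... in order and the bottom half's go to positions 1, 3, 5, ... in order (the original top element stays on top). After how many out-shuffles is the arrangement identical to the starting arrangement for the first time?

28

The out-shuffle permutes the 30 positions with cycle lengths [1, 1, 28].
Every element is home exactly when every cycle has completed a whole number of laps, i.e. after lcm(1, 28) = 28 out-shuffles.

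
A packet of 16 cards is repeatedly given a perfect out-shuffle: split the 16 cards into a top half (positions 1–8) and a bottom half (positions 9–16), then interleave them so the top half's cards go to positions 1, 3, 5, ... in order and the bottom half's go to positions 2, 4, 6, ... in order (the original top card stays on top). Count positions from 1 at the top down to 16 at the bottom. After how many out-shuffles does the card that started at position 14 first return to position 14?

4

Follow position 14 under repeated out-shuffles:
14 → 12 → 8 → 15 → 14
It first returns after 4 out-shuffles.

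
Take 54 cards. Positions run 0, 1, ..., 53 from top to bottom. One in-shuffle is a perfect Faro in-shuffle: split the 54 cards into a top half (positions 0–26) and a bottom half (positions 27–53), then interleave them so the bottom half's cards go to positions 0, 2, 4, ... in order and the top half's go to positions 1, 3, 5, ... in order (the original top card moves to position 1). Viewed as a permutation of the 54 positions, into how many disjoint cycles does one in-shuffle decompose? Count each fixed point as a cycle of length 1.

Trace each unvisited position around until it returns:
(0 1 3 7 15 31 ... len 20) (2 5 11 23 47 40 ... len 20) (4 9 19 39 24 49 44 34 14 29) (10 21 43 32)
4 cycles in total.

4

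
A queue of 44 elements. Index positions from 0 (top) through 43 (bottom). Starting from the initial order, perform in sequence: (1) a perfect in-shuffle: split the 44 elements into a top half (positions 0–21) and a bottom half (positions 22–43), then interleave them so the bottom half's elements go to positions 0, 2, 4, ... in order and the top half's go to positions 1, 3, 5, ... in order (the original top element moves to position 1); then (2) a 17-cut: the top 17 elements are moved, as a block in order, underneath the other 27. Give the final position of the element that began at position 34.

Track the element from position 34 forward through each operation:
  after op 1 (in-shuffle): 34 → 24
  after op 2 (cut 17): 24 → 7

7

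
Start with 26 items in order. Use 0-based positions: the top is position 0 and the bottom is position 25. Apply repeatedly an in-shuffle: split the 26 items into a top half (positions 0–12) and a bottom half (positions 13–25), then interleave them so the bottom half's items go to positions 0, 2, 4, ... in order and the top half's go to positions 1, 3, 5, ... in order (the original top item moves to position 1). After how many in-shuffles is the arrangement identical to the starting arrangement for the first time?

The in-shuffle permutes the 26 positions with cycle lengths [2, 6, 18].
Every item is home exactly when every cycle has completed a whole number of laps, i.e. after lcm(2, 6, 18) = 18 in-shuffles.

18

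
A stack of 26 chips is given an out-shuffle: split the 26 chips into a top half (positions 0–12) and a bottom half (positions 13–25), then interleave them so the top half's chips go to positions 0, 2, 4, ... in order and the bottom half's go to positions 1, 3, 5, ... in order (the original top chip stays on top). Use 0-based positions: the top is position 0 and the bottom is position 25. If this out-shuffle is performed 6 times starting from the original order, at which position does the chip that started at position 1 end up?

14

Track the chip's position through each out-shuffle:
1 → 2 → 4 → 8 → 16 → 7 → 14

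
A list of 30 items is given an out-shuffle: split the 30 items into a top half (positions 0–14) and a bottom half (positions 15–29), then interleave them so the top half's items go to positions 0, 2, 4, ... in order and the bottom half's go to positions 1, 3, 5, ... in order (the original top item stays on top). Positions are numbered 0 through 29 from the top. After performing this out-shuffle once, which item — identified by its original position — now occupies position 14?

Work backwards from position 14, undoing one out-shuffle at a time:
14 ← 7
So the item now at position 14 started at position 7.

7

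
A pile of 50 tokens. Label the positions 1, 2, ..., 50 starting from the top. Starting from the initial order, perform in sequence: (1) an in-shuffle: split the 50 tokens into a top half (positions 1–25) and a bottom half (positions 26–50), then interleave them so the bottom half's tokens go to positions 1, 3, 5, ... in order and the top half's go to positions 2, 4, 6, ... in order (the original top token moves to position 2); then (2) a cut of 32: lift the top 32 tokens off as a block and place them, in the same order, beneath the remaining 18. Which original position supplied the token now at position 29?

Undo the operations in reverse order, starting from position 29:
  undo op 2 (cut 32): 29 ← 11
  undo op 1 (in-shuffle, from bottom half): 11 ← 31
So the token at position 29 came from original position 31.

31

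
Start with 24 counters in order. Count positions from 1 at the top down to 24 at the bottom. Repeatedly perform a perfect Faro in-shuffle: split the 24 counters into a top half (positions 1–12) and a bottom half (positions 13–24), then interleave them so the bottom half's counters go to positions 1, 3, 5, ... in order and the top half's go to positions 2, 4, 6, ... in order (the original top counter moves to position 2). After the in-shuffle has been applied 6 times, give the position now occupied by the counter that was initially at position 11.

Track the counter's position through each in-shuffle:
11 → 22 → 19 → 13 → 1 → 2 → 4

4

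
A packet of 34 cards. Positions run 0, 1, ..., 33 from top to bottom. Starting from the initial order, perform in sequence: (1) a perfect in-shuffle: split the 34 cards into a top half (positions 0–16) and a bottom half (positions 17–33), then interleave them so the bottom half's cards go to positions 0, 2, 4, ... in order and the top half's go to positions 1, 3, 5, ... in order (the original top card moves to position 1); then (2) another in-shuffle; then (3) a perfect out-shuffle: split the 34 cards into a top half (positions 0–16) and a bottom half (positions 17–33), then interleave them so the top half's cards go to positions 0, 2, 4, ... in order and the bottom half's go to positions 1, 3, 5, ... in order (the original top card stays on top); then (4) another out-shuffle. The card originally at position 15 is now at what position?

Track the card from position 15 forward through each operation:
  after op 1 (in-shuffle): 15 → 31
  after op 2 (in-shuffle): 31 → 28
  after op 3 (out-shuffle): 28 → 23
  after op 4 (out-shuffle): 23 → 13

13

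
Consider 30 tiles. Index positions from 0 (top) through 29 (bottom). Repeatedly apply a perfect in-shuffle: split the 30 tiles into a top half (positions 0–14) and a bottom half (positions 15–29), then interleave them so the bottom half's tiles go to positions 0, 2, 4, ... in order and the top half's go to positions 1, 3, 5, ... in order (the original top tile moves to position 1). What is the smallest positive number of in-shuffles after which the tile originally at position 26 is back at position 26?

5

Follow position 26 under repeated in-shuffles:
26 → 22 → 14 → 29 → 28 → 26
It first returns after 5 in-shuffles.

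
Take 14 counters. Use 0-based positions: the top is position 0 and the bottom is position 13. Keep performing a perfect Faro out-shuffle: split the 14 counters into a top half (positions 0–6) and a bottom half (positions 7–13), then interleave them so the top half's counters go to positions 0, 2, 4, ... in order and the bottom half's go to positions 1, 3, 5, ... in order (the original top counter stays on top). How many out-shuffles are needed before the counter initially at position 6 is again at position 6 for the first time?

12

Follow position 6 under repeated out-shuffles:
6 → 12 → 11 → 9 → 5 → 10 → 7 → 1 → 2 → 4 → 8 → 3 → 6
It first returns after 12 out-shuffles.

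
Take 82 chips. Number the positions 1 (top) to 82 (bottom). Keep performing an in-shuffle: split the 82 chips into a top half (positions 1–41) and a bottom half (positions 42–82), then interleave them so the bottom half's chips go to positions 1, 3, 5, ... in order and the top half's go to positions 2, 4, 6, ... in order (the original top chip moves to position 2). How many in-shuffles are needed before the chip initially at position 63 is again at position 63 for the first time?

Follow position 63 under repeated in-shuffles:
63 → 43 → 3 → 6 → 12 → 24 → 48 → 13 → ... → 63 (length 82)
It first returns after 82 in-shuffles.

82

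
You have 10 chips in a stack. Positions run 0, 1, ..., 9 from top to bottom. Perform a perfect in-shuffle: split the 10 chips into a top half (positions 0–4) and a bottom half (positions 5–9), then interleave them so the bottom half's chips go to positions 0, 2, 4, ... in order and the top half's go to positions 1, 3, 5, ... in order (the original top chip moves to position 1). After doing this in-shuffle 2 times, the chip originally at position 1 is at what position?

Track the chip's position through each in-shuffle:
1 → 3 → 7

7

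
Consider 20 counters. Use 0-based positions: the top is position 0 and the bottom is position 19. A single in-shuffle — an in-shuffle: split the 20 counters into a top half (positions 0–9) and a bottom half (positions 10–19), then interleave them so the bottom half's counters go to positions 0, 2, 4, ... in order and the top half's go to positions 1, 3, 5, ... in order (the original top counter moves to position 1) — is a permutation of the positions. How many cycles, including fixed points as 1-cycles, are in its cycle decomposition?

5

Trace each unvisited position around until it returns:
(0 1 3 7 15 10) (2 5 11) (4 9 19 18 16 12) (6 13) (8 17 14)
5 cycles in total.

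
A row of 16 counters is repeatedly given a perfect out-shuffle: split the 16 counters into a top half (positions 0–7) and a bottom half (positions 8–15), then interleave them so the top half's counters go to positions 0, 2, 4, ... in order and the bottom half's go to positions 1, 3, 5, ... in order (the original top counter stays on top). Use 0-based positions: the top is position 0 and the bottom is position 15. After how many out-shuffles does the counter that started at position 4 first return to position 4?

Follow position 4 under repeated out-shuffles:
4 → 8 → 1 → 2 → 4
It first returns after 4 out-shuffles.

4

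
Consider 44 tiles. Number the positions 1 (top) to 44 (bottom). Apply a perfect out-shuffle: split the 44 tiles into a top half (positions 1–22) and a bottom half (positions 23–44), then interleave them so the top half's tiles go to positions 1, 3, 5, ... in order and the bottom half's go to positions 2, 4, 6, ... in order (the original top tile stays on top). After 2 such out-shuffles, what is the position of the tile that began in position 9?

33

Track the tile's position through each out-shuffle:
9 → 17 → 33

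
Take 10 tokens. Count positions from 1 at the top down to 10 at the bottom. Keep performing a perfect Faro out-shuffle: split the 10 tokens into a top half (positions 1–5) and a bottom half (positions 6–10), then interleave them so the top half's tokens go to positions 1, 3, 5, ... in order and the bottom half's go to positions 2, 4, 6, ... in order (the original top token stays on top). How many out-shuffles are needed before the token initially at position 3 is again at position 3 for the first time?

6

Follow position 3 under repeated out-shuffles:
3 → 5 → 9 → 8 → 6 → 2 → 3
It first returns after 6 out-shuffles.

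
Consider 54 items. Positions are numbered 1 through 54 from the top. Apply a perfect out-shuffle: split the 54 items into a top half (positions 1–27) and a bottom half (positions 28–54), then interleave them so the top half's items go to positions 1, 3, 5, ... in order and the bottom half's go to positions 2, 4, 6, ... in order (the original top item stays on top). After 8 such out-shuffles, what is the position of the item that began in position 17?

Track the item's position through each out-shuffle:
17 → 33 → 12 → 23 → 45 → 36 → 18 → 35 → 16

16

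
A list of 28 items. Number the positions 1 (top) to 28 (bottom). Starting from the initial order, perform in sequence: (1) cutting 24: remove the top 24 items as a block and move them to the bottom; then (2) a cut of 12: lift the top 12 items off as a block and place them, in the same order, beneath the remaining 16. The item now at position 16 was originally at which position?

Undo the operations in reverse order, starting from position 16:
  undo op 2 (cut 12): 16 ← 28
  undo op 1 (cut 24): 28 ← 24
So the item at position 16 came from original position 24.

24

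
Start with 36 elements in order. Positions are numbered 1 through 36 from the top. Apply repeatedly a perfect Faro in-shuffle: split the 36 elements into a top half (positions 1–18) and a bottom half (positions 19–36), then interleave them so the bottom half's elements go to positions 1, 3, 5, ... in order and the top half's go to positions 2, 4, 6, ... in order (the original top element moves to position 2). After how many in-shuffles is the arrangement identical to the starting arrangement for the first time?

36

The in-shuffle permutes the 36 positions with cycle lengths [36].
Every element is home exactly when every cycle has completed a whole number of laps, i.e. after lcm(36) = 36 in-shuffles.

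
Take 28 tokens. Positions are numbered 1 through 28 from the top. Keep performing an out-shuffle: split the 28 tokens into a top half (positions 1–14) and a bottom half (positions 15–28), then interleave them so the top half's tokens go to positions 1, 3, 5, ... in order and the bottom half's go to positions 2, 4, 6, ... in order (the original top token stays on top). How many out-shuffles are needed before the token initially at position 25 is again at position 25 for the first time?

Follow position 25 under repeated out-shuffles:
25 → 22 → 16 → 4 → 7 → 13 → 25
It first returns after 6 out-shuffles.

6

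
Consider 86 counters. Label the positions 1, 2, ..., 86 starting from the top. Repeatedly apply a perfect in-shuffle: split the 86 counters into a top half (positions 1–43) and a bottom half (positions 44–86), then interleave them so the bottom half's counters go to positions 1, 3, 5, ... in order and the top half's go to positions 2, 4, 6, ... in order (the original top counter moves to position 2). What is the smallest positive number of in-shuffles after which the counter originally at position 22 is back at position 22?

28

Follow position 22 under repeated in-shuffles:
22 → 44 → 1 → 2 → 4 → 8 → 16 → 32 → ... → 22 (length 28)
It first returns after 28 in-shuffles.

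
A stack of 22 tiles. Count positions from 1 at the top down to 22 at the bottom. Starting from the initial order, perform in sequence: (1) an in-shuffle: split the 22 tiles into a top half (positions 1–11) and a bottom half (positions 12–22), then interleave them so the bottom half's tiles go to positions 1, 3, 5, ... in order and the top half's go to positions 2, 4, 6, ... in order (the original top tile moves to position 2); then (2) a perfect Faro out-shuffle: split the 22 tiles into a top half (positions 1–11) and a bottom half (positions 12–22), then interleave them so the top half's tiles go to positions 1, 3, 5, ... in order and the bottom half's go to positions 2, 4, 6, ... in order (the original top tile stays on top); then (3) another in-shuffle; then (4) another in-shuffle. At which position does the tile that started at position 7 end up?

1

Track the tile from position 7 forward through each operation:
  after op 1 (in-shuffle): 7 → 14
  after op 2 (out-shuffle): 14 → 6
  after op 3 (in-shuffle): 6 → 12
  after op 4 (in-shuffle): 12 → 1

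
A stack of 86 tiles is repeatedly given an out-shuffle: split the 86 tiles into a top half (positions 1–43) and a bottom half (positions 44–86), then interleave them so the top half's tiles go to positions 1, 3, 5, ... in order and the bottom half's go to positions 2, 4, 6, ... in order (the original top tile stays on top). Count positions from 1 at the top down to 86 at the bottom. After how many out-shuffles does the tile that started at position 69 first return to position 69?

4

Follow position 69 under repeated out-shuffles:
69 → 52 → 18 → 35 → 69
It first returns after 4 out-shuffles.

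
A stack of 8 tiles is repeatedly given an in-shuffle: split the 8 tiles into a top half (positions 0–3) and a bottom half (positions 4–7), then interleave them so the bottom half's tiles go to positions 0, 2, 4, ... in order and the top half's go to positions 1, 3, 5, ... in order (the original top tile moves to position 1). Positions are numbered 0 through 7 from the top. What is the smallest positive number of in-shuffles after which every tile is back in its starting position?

6

The in-shuffle permutes the 8 positions with cycle lengths [2, 6].
Every tile is home exactly when every cycle has completed a whole number of laps, i.e. after lcm(2, 6) = 6 in-shuffles.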